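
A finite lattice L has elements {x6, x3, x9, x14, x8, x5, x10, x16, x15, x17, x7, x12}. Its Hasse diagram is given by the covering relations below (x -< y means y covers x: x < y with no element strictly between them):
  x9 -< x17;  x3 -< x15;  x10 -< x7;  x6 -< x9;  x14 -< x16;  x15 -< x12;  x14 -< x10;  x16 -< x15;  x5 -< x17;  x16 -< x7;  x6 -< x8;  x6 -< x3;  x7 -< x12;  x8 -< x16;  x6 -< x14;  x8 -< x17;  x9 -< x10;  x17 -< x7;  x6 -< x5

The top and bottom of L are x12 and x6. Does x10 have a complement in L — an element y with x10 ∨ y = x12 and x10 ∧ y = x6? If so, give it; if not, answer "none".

x3

Need y with x10 ∨ y = x12 and x10 ∧ y = x6.
Checking each element gives: x3.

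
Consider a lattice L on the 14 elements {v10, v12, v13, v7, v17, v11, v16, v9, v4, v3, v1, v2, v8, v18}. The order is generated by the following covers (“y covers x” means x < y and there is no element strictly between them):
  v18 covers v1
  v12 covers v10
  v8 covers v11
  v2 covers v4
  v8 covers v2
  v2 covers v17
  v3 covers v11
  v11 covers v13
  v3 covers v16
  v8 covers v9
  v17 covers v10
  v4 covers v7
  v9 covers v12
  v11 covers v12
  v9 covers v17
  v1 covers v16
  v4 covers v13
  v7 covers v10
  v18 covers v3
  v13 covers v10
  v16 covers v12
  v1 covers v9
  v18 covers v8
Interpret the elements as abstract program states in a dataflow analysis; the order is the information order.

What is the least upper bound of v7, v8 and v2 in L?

v8

Common upper bounds of {v7, v8, v2}: v18, v8.
The least among these is v8.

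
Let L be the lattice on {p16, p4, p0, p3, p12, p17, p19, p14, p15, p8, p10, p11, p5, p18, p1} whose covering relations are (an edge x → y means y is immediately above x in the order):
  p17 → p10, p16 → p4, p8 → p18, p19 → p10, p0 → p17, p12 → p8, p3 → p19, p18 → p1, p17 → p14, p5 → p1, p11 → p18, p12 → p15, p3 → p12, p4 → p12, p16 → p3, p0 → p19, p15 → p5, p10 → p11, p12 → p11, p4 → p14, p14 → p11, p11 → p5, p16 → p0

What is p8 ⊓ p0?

p16

Common lower bounds of {p8, p0}: p16.
The greatest among these is p16.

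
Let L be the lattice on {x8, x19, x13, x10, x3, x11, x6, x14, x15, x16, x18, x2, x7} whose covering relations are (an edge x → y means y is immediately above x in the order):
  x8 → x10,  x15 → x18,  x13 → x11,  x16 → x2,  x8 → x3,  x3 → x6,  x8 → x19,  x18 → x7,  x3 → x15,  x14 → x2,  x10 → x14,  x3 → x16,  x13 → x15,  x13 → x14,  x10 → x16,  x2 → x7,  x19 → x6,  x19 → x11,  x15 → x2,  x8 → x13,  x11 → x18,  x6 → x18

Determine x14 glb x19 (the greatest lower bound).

Common lower bounds of {x14, x19}: x8.
The greatest among these is x8.

x8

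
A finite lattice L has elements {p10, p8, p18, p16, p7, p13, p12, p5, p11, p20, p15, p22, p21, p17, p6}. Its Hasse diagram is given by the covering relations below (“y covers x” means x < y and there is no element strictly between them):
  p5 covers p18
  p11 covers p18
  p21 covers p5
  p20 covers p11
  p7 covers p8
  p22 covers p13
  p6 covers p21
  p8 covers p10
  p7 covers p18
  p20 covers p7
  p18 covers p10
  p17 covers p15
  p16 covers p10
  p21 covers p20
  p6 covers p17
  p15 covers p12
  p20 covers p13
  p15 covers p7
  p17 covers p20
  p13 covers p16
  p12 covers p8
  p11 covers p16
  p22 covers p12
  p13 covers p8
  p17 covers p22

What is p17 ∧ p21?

Common lower bounds of {p17, p21}: p10, p11, p13, p16, p18, p20, p7, p8.
The greatest among these is p20.

p20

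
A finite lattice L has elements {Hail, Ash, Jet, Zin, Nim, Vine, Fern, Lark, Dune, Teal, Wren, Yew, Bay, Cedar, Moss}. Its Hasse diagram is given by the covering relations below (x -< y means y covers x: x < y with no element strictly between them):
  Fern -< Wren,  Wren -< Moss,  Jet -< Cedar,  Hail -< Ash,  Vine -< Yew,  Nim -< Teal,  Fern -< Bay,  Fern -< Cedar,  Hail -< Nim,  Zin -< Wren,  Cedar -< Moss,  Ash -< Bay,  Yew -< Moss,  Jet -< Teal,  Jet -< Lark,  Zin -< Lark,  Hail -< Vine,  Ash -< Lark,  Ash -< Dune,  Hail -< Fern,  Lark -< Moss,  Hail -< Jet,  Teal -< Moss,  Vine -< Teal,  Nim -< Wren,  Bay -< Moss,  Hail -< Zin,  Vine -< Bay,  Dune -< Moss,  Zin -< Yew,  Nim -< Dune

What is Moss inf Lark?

Lark

Common lower bounds of {Moss, Lark}: Ash, Hail, Jet, Lark, Zin.
The greatest among these is Lark.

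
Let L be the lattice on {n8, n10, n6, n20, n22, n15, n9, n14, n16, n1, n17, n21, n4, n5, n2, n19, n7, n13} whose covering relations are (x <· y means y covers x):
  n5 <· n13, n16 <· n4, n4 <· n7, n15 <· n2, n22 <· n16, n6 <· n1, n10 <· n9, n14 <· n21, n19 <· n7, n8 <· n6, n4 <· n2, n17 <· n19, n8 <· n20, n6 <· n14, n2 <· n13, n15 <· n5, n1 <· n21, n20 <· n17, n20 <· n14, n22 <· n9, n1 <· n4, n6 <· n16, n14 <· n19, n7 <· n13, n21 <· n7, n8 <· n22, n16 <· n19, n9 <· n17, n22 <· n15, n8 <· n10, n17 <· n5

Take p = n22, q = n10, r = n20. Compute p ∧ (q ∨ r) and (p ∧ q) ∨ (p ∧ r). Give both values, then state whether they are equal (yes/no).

q ∨ r = n17, so p ∧ (q ∨ r) = n22 ∧ n17 = n22.
p ∧ q = n8 and p ∧ r = n8, so (p ∧ q) ∨ (p ∧ r) = n8 ∨ n8 = n8.
Equal: no.

n22; n8; no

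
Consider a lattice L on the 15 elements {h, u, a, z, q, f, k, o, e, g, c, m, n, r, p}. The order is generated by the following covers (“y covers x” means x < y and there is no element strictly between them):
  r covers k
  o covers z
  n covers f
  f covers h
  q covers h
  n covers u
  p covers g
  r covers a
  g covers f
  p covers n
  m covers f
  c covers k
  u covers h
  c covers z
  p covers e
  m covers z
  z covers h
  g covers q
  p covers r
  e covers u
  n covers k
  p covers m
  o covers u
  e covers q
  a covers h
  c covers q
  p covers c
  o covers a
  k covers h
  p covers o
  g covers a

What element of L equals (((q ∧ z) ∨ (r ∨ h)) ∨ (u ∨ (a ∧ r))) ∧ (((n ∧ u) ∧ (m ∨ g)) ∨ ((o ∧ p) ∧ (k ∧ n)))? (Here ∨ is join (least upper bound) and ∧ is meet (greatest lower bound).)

u

q ∧ z = h
r ∨ h = r
h ∨ r = r
a ∧ r = a
u ∨ a = o
r ∨ o = p
n ∧ u = u
m ∨ g = p
u ∧ p = u
o ∧ p = o
k ∧ n = k
o ∧ k = h
u ∨ h = u
p ∧ u = u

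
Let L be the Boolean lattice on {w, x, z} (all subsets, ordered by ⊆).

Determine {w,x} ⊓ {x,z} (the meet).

Common lower bounds of {{w,x}, {x,z}}: {x}, ∅.
The greatest among these is {x}.

{x}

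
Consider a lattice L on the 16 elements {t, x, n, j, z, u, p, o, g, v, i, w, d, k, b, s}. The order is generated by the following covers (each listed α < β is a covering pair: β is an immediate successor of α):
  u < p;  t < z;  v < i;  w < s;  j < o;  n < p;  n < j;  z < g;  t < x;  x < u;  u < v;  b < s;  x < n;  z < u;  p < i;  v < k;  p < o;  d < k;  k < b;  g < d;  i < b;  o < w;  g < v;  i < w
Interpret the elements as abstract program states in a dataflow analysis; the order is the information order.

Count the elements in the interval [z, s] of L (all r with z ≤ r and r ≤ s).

12

The interval [z, s] = {b, d, g, i, k, o, p, s, u, v, w, z}, which has 12 elements.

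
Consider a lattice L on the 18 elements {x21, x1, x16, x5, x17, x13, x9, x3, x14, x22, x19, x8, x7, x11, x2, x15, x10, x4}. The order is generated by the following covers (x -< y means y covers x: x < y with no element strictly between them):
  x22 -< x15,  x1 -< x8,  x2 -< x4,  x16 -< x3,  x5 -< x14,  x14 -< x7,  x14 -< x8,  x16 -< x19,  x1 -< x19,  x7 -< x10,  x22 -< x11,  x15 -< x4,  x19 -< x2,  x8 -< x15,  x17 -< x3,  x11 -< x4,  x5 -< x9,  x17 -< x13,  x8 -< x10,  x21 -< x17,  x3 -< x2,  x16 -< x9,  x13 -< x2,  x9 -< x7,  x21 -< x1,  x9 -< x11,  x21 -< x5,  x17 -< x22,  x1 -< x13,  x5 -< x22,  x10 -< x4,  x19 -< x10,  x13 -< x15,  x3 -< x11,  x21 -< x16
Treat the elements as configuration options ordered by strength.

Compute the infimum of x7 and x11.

Common lower bounds of {x7, x11}: x16, x21, x5, x9.
The greatest among these is x9.

x9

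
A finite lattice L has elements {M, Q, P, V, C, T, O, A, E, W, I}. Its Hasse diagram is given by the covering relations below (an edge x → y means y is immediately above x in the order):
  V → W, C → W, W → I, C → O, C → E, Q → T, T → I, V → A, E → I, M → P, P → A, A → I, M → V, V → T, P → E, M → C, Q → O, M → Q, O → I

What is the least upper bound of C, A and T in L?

I

Common upper bounds of {C, A, T}: I.
The least among these is I.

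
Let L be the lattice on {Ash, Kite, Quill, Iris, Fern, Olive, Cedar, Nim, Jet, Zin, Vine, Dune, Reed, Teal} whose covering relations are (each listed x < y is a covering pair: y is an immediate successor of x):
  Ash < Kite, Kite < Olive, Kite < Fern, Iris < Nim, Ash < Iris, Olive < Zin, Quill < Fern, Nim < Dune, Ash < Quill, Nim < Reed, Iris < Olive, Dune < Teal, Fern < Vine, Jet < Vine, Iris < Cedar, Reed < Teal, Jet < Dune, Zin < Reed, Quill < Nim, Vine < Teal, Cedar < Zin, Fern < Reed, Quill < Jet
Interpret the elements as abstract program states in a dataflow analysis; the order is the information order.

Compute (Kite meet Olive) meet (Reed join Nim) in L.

Kite ∧ Olive = Kite
Reed ∨ Nim = Reed
Kite ∧ Reed = Kite

Kite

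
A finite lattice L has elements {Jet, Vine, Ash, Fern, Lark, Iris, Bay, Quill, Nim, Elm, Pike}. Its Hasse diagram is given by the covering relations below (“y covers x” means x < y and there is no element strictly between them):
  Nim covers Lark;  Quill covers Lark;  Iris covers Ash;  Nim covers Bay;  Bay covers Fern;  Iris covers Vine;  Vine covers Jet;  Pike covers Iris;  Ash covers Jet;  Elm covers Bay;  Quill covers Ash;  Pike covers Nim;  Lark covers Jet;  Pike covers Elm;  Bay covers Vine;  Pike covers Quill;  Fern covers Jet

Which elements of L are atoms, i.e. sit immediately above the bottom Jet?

The atoms are exactly the elements that cover Jet: Ash, Fern, Lark, Vine.

Ash, Fern, Lark, Vine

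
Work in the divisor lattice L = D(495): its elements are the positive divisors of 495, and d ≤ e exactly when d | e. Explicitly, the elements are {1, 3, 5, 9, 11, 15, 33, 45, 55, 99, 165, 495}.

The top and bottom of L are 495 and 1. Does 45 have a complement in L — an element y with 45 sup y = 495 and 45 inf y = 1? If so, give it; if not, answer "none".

11

Need y with 45 ∨ y = 495 and 45 ∧ y = 1.
Checking each element gives: 11.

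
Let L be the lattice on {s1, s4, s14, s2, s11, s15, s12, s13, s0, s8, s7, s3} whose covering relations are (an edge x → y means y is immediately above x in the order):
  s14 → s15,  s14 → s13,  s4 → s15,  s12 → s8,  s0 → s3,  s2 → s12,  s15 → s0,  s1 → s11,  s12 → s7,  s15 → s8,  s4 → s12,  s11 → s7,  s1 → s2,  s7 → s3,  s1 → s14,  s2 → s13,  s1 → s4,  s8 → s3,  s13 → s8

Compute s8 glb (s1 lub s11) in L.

s1

s1 ∨ s11 = s11
s8 ∧ s11 = s1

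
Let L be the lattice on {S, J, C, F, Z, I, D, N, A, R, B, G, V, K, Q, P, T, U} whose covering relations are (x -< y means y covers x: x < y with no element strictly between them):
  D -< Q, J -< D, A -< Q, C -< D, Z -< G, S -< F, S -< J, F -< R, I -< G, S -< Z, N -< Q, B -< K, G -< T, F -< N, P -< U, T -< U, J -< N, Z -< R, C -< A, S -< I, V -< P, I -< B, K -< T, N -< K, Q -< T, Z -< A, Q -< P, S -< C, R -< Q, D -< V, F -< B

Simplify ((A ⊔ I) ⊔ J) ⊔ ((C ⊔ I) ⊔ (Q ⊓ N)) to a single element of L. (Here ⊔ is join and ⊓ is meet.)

A ∨ I = T
T ∨ J = T
C ∨ I = T
Q ∧ N = N
T ∨ N = T
T ∨ T = T

T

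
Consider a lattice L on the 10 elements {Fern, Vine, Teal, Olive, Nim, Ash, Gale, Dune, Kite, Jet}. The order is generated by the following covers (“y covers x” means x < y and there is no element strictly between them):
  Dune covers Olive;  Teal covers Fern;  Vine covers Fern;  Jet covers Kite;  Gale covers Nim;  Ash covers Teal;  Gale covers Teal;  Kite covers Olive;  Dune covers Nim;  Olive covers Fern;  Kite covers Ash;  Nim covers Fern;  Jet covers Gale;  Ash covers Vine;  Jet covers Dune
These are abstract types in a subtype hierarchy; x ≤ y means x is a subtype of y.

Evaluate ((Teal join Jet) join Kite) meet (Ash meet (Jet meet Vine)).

Teal ∨ Jet = Jet
Jet ∨ Kite = Jet
Jet ∧ Vine = Vine
Ash ∧ Vine = Vine
Jet ∧ Vine = Vine

Vine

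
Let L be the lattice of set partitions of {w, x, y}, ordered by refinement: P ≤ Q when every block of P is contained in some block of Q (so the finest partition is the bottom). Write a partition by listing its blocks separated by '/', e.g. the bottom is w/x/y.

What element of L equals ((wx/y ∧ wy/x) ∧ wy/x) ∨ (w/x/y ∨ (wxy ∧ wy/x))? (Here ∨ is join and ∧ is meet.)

wy/x

wx/y ∧ wy/x = w/x/y
w/x/y ∧ wy/x = w/x/y
wxy ∧ wy/x = wy/x
w/x/y ∨ wy/x = wy/x
w/x/y ∨ wy/x = wy/x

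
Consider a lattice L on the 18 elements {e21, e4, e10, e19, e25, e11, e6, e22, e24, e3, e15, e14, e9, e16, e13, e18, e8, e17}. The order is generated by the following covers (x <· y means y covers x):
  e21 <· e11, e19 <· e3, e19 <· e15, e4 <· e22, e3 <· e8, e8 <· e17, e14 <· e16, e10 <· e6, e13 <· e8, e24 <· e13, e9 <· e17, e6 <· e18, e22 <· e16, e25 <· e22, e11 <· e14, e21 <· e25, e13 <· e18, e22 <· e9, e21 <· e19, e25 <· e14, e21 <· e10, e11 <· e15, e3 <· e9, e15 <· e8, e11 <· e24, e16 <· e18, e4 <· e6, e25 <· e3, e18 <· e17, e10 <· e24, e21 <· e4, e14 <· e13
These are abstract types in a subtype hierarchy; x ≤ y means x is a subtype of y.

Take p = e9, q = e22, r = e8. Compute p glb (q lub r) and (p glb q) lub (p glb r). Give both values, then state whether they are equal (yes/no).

e9; e9; yes

q lub r = e17, so p glb (q lub r) = e9 glb e17 = e9.
p glb q = e22 and p glb r = e3, so (p glb q) lub (p glb r) = e22 lub e3 = e9.
Equal: yes.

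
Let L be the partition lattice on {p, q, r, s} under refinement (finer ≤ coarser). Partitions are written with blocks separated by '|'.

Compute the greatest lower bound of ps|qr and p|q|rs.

p|q|r|s

Common lower bounds of {ps|qr, p|q|rs}: p|q|r|s.
The greatest among these is p|q|r|s.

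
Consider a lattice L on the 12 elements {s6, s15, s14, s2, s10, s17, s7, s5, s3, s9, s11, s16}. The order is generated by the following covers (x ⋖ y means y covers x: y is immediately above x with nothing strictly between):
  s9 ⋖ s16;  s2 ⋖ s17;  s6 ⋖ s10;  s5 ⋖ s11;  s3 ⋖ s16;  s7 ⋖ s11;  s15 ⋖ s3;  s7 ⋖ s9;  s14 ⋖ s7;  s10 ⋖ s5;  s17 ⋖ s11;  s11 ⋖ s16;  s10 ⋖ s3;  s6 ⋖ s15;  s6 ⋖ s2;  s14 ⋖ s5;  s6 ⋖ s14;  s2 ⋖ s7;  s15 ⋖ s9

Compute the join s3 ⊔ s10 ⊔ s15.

s3

Common upper bounds of {s3, s10, s15}: s16, s3.
The least among these is s3.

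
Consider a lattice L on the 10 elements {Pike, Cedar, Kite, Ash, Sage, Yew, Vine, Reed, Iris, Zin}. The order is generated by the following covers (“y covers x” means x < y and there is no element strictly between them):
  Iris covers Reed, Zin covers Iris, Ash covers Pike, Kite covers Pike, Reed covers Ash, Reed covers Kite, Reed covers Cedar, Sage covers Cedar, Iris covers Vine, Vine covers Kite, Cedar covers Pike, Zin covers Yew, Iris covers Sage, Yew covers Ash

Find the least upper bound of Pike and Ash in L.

Common upper bounds of {Pike, Ash}: Ash, Iris, Reed, Yew, Zin.
The least among these is Ash.

Ash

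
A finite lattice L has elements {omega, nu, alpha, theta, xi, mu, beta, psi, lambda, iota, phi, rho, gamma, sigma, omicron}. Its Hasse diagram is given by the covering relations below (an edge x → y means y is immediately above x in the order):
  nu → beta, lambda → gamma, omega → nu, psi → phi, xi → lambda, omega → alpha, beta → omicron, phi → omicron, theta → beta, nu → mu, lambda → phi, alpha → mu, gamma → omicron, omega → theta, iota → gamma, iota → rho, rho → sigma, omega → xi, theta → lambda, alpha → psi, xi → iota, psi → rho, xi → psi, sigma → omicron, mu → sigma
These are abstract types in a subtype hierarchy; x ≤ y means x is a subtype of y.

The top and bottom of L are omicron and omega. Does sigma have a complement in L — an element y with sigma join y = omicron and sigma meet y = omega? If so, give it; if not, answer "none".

theta

Need y with sigma ∨ y = omicron and sigma ∧ y = omega.
Checking each element gives: theta.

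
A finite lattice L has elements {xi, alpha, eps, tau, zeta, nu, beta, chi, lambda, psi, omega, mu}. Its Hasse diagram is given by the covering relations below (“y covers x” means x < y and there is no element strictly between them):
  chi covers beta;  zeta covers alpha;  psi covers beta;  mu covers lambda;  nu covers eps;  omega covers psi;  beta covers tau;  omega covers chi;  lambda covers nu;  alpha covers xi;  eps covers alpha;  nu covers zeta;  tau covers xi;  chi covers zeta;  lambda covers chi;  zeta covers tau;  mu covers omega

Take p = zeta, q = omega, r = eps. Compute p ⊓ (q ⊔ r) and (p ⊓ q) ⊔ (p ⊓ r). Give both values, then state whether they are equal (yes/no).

zeta; zeta; yes

q ⊔ r = mu, so p ⊓ (q ⊔ r) = zeta ⊓ mu = zeta.
p ⊓ q = zeta and p ⊓ r = alpha, so (p ⊓ q) ⊔ (p ⊓ r) = zeta ⊔ alpha = zeta.
Equal: yes.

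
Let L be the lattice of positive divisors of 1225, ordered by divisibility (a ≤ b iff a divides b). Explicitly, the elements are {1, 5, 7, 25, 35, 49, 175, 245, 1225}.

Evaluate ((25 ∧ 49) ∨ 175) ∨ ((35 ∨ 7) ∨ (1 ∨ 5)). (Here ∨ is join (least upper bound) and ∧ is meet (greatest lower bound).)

175

25 ∧ 49 = 1
1 ∨ 175 = 175
35 ∨ 7 = 35
1 ∨ 5 = 5
35 ∨ 5 = 35
175 ∨ 35 = 175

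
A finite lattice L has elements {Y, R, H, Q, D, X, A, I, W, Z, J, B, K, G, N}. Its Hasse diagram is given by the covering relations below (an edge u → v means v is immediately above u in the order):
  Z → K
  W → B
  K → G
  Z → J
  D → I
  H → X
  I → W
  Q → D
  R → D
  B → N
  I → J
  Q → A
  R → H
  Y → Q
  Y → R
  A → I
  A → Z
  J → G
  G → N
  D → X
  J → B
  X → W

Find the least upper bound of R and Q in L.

D

Common upper bounds of {R, Q}: B, D, G, I, J, N, W, X.
The least among these is D.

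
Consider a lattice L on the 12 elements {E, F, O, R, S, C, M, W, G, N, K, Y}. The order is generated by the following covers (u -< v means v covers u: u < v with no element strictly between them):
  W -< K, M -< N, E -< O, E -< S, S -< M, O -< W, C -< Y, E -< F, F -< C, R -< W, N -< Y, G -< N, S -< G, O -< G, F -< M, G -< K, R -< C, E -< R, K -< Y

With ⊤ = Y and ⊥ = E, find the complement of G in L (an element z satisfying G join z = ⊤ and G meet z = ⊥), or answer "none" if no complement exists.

C

Need z with G ∨ z = Y and G ∧ z = E.
Checking each element gives: C.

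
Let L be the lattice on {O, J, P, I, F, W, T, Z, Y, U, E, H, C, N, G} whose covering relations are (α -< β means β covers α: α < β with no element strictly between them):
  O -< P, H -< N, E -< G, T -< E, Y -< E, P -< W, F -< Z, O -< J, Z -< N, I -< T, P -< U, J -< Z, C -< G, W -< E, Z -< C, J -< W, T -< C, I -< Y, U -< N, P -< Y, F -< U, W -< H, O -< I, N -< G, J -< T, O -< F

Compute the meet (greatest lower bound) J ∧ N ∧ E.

J

Common lower bounds of {J, N, E}: J, O.
The greatest among these is J.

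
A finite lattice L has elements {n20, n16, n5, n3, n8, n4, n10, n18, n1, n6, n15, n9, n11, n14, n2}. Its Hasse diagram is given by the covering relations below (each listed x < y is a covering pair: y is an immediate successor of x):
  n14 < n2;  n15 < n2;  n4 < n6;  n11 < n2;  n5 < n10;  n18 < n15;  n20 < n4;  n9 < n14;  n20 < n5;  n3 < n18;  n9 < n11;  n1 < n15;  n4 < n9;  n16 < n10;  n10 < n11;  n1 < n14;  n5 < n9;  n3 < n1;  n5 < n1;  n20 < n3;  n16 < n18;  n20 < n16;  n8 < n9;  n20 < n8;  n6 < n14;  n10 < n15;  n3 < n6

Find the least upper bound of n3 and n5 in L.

Common upper bounds of {n3, n5}: n1, n14, n15, n2.
The least among these is n1.

n1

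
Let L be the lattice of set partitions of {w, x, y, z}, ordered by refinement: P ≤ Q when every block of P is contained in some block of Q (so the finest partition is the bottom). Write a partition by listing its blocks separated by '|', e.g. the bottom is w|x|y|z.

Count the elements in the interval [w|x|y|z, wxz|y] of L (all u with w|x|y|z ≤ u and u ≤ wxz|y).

The interval [w|x|y|z, wxz|y] = {wxz|y, wx|y|z, wz|x|y, w|xz|y, w|x|y|z}, which has 5 elements.

5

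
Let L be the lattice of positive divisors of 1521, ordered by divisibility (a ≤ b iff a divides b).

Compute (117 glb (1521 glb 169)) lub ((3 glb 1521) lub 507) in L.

1521 ∧ 169 = 169
117 ∧ 169 = 13
3 ∧ 1521 = 3
3 ∨ 507 = 507
13 ∨ 507 = 507

507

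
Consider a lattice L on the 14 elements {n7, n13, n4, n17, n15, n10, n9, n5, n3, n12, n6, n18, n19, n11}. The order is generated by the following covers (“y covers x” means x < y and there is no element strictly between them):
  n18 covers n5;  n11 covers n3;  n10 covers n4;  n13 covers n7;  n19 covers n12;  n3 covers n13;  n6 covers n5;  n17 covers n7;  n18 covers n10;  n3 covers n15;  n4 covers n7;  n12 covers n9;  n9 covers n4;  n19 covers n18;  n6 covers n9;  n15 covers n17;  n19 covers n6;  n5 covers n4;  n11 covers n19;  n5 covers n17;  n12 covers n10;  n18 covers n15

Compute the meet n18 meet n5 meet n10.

n4

Common lower bounds of {n18, n5, n10}: n4, n7.
The greatest among these is n4.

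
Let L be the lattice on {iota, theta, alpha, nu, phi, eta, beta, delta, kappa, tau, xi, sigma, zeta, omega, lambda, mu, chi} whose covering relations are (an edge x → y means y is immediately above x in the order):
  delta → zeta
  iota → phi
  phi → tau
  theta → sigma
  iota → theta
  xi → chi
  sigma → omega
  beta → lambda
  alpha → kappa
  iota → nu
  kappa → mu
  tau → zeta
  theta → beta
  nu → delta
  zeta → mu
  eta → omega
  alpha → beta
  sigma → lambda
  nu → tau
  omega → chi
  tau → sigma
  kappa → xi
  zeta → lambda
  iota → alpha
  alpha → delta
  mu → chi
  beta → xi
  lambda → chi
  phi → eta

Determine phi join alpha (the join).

Common upper bounds of {phi, alpha}: chi, lambda, mu, zeta.
The least among these is zeta.

zeta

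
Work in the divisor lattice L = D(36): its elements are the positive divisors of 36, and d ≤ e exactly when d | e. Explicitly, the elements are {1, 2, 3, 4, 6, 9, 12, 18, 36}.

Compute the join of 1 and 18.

In the divisibility order, the join is the least common multiple: lcm(1, 18) = 18.

18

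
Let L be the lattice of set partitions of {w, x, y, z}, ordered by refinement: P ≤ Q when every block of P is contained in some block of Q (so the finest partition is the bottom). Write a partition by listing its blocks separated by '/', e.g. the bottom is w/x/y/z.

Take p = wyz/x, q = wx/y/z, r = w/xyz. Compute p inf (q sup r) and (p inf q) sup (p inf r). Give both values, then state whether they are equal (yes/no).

wyz/x; w/x/yz; no

q sup r = wxyz, so p inf (q sup r) = wyz/x inf wxyz = wyz/x.
p inf q = w/x/y/z and p inf r = w/x/yz, so (p inf q) sup (p inf r) = w/x/y/z sup w/x/yz = w/x/yz.
Equal: no.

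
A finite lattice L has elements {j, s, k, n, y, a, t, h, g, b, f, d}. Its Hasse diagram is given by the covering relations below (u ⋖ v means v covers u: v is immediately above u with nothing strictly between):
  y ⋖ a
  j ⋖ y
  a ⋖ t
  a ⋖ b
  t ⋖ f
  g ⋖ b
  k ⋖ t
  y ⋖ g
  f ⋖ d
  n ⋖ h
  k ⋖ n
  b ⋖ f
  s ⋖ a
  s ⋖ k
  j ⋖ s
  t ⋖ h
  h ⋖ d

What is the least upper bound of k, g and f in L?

Common upper bounds of {k, g, f}: d, f.
The least among these is f.

f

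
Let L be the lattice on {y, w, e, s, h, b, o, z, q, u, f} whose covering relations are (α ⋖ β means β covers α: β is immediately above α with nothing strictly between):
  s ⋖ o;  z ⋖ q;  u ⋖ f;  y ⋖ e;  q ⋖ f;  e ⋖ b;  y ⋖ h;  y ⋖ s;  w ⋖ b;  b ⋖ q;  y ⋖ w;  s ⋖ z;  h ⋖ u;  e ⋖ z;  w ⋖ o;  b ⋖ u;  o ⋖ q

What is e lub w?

b

Common upper bounds of {e, w}: b, f, q, u.
The least among these is b.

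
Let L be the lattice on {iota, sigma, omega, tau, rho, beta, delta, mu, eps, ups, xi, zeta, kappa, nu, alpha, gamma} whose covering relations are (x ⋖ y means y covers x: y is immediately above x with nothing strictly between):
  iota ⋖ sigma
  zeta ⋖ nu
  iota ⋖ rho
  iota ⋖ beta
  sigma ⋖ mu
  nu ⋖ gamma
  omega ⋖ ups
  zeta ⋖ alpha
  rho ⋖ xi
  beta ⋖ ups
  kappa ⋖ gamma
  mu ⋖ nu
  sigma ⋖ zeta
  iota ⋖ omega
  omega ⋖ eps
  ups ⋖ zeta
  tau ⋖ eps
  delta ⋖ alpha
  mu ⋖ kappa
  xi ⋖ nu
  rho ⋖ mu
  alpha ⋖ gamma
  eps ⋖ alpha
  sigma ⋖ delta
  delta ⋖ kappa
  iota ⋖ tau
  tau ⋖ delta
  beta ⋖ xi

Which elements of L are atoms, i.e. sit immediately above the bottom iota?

The atoms are exactly the elements that cover iota: beta, omega, rho, sigma, tau.

beta, omega, rho, sigma, tau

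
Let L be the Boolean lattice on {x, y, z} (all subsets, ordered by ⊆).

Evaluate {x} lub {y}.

{x} ∨ {y} = {x,y}

{x,y}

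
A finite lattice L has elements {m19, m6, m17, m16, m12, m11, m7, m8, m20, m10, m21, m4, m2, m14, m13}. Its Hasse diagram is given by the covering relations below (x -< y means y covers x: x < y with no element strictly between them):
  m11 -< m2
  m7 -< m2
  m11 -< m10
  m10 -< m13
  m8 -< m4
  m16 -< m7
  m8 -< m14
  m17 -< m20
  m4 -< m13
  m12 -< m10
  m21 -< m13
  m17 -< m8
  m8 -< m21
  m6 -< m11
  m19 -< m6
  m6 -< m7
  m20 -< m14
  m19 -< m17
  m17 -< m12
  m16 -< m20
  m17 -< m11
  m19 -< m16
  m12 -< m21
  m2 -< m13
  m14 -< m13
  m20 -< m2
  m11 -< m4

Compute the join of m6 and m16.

m7

Common upper bounds of {m6, m16}: m13, m2, m7.
The least among these is m7.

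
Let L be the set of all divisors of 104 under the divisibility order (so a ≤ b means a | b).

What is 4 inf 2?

In the divisibility order, the meet is the greatest common divisor: gcd(4, 2) = 2.

2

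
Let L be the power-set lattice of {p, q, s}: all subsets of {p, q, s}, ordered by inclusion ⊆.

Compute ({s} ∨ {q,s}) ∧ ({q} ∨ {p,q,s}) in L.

{s} ∨ {q,s} = {q,s}
{q} ∨ {p,q,s} = {p,q,s}
{q,s} ∧ {p,q,s} = {q,s}

{q,s}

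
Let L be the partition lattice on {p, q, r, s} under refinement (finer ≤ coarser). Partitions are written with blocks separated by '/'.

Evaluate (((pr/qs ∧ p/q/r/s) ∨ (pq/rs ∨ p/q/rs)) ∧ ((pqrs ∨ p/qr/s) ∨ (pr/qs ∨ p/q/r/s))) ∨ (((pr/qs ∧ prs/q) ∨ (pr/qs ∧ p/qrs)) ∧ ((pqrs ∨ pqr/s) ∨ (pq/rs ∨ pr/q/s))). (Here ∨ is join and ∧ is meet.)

pr/qs ∧ p/q/r/s = p/q/r/s
pq/rs ∨ p/q/rs = pq/rs
p/q/r/s ∨ pq/rs = pq/rs
pqrs ∨ p/qr/s = pqrs
pr/qs ∨ p/q/r/s = pr/qs
pqrs ∨ pr/qs = pqrs
pq/rs ∧ pqrs = pq/rs
pr/qs ∧ prs/q = pr/q/s
pr/qs ∧ p/qrs = p/qs/r
pr/q/s ∨ p/qs/r = pr/qs
pqrs ∨ pqr/s = pqrs
pq/rs ∨ pr/q/s = pqrs
pqrs ∨ pqrs = pqrs
pr/qs ∧ pqrs = pr/qs
pq/rs ∨ pr/qs = pqrs

pqrs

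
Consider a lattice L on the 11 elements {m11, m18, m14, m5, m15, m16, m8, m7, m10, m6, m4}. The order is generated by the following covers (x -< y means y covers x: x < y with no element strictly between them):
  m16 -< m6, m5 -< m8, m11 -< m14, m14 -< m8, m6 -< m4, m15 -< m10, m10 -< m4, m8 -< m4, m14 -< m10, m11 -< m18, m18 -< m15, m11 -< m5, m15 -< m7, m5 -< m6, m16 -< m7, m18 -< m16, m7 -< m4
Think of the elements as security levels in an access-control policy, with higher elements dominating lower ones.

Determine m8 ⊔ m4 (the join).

m4

Common upper bounds of {m8, m4}: m4.
The least among these is m4.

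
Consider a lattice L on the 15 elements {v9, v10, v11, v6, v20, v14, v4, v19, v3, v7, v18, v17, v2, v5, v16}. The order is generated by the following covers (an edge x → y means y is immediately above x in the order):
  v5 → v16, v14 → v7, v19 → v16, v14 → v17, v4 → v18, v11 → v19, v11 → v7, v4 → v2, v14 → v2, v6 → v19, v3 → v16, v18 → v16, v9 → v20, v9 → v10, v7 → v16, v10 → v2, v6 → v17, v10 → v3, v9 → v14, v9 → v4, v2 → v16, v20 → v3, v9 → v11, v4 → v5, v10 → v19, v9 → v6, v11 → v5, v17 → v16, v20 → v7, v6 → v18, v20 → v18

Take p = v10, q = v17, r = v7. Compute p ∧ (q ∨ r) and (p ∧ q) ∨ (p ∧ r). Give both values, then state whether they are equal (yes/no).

q ∨ r = v16, so p ∧ (q ∨ r) = v10 ∧ v16 = v10.
p ∧ q = v9 and p ∧ r = v9, so (p ∧ q) ∨ (p ∧ r) = v9 ∨ v9 = v9.
Equal: no.

v10; v9; no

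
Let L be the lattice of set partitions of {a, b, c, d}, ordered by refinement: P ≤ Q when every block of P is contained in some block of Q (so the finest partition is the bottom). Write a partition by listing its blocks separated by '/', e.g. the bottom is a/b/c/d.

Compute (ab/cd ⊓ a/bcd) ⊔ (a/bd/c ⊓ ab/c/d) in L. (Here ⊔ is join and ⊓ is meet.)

ab/cd ∧ a/bcd = a/b/cd
a/bd/c ∧ ab/c/d = a/b/c/d
a/b/cd ∨ a/b/c/d = a/b/cd

a/b/cd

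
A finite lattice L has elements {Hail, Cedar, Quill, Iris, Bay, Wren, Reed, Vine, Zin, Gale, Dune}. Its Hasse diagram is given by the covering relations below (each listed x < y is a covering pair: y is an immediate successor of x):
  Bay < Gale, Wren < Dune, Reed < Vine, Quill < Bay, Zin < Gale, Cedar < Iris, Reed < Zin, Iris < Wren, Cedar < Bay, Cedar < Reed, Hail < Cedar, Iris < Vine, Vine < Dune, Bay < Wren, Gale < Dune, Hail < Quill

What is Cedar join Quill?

Bay

Common upper bounds of {Cedar, Quill}: Bay, Dune, Gale, Wren.
The least among these is Bay.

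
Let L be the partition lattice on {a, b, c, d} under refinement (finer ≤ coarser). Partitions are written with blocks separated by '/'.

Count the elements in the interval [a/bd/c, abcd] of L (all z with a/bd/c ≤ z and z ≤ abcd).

5

The interval [a/bd/c, abcd] = {a/bcd, a/bd/c, abcd, abd/c, ac/bd}, which has 5 elements.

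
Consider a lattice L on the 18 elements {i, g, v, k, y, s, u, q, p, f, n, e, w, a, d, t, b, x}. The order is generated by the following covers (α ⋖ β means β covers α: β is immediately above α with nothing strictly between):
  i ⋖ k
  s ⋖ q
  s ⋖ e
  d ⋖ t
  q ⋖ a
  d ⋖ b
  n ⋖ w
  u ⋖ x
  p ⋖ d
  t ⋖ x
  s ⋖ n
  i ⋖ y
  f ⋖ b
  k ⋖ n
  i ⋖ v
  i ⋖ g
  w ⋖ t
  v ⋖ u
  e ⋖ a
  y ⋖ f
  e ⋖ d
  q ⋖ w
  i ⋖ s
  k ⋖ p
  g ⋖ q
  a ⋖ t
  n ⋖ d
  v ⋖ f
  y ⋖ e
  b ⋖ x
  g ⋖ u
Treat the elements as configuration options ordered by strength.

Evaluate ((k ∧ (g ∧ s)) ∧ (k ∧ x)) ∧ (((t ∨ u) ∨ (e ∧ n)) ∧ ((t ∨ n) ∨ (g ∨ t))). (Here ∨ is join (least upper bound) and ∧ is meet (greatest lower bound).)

i

g ∧ s = i
k ∧ i = i
k ∧ x = k
i ∧ k = i
t ∨ u = x
e ∧ n = s
x ∨ s = x
t ∨ n = t
g ∨ t = t
t ∨ t = t
x ∧ t = t
i ∧ t = i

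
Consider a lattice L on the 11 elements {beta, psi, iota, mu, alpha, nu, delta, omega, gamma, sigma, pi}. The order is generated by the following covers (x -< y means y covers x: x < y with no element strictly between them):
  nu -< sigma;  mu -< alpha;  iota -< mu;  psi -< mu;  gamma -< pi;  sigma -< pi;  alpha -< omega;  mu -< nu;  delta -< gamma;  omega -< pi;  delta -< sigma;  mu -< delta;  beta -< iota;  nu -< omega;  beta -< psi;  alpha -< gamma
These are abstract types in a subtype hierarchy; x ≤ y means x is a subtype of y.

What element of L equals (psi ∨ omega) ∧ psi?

psi

psi ∨ omega = omega
omega ∧ psi = psi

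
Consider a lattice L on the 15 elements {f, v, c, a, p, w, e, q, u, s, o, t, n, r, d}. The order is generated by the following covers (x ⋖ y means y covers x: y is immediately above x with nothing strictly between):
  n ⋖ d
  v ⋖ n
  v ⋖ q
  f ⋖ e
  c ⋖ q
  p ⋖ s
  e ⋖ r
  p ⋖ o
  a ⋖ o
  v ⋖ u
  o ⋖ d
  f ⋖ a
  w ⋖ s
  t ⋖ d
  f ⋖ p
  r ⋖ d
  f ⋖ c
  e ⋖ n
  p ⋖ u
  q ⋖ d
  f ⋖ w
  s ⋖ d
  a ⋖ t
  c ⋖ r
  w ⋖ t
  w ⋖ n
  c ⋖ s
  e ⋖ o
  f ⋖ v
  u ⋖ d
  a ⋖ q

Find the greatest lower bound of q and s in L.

Common lower bounds of {q, s}: c, f.
The greatest among these is c.

c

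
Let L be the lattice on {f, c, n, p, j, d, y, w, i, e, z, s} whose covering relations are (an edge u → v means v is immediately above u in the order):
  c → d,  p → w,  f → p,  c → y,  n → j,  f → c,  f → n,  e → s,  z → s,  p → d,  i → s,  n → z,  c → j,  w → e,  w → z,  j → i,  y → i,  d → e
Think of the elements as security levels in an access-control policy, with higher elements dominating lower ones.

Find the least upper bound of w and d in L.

Common upper bounds of {w, d}: e, s.
The least among these is e.

e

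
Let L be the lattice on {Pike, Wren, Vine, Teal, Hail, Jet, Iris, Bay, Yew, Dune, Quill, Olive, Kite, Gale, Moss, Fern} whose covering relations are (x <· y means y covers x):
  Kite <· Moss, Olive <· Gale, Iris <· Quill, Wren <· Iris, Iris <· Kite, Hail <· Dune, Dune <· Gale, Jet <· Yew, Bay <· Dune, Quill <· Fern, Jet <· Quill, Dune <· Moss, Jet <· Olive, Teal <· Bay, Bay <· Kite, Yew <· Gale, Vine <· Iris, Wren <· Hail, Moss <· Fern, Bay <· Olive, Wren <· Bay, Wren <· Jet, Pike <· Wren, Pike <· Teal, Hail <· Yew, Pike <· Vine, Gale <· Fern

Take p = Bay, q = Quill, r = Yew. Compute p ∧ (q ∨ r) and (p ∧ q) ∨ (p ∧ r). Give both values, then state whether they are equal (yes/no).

q ∨ r = Fern, so p ∧ (q ∨ r) = Bay ∧ Fern = Bay.
p ∧ q = Wren and p ∧ r = Wren, so (p ∧ q) ∨ (p ∧ r) = Wren ∨ Wren = Wren.
Equal: no.

Bay; Wren; no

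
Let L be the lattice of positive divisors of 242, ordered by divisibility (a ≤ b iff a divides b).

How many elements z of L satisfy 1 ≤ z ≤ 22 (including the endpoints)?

4

The interval [1, 22] = {1, 11, 2, 22}, which has 4 elements.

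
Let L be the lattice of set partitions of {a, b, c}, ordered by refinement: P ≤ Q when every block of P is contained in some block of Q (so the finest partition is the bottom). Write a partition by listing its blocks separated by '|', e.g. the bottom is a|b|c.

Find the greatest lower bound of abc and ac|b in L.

ac|b

The meet (common refinement) of abc and ac|b intersects blocks pairwise, giving ac|b.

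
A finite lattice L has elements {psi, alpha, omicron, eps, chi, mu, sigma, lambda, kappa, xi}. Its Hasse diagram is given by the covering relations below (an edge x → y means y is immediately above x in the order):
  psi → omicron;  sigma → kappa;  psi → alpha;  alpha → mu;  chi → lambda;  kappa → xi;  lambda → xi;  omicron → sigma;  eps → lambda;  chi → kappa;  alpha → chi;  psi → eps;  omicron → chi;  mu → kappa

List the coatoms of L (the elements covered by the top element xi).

kappa, lambda

The coatoms are exactly the elements covered by xi: kappa, lambda.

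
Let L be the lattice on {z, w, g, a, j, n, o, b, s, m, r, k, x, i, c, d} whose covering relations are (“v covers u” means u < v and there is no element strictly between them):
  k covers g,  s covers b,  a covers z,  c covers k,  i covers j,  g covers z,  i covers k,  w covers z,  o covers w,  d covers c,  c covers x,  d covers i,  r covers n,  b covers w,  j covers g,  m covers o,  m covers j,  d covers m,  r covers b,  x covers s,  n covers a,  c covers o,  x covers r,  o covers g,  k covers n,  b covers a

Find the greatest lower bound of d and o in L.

Common lower bounds of {d, o}: g, o, w, z.
The greatest among these is o.

o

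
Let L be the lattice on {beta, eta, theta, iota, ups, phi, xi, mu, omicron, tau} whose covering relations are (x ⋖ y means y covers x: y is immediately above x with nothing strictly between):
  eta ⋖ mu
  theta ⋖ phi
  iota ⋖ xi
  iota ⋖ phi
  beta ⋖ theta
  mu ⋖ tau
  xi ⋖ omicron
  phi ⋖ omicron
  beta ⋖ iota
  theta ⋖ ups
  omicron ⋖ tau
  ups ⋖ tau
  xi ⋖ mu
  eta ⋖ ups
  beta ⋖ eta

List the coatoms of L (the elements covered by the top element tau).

The coatoms are exactly the elements covered by tau: mu, omicron, ups.

mu, omicron, ups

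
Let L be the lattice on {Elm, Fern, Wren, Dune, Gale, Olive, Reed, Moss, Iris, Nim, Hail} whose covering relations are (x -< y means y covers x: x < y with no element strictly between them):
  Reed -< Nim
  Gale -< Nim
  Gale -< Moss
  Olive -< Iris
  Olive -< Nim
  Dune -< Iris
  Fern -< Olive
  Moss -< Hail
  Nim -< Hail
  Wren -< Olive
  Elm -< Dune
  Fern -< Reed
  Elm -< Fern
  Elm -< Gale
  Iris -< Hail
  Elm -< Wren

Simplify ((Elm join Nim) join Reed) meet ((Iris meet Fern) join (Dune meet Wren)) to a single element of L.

Elm ∨ Nim = Nim
Nim ∨ Reed = Nim
Iris ∧ Fern = Fern
Dune ∧ Wren = Elm
Fern ∨ Elm = Fern
Nim ∧ Fern = Fern

Fern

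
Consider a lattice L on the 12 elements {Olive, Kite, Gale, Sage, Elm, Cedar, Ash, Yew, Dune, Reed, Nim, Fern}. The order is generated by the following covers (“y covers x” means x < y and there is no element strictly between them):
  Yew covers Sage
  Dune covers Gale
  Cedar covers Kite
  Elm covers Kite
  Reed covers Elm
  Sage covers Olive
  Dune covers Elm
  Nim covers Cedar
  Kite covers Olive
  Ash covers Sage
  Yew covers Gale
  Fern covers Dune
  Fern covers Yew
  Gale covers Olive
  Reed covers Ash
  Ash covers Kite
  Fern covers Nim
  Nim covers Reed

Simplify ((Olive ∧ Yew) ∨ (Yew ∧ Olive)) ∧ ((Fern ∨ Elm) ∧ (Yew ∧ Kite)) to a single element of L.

Olive

Olive ∧ Yew = Olive
Yew ∧ Olive = Olive
Olive ∨ Olive = Olive
Fern ∨ Elm = Fern
Yew ∧ Kite = Olive
Fern ∧ Olive = Olive
Olive ∧ Olive = Olive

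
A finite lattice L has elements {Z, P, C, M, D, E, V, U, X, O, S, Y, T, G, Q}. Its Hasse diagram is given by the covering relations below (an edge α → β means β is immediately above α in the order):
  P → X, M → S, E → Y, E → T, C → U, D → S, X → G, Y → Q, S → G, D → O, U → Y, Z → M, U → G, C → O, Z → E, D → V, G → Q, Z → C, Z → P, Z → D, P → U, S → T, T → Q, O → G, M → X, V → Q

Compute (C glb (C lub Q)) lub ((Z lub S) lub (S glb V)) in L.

C ∨ Q = Q
C ∧ Q = C
Z ∨ S = S
S ∧ V = D
S ∨ D = S
C ∨ S = G

G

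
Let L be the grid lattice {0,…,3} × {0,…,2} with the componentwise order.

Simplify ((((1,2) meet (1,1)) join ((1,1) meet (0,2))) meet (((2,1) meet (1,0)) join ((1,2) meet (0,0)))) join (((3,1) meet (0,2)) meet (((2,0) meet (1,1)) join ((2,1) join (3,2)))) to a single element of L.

(1,2) ∧ (1,1) = (1,1)
(1,1) ∧ (0,2) = (0,1)
(1,1) ∨ (0,1) = (1,1)
(2,1) ∧ (1,0) = (1,0)
(1,2) ∧ (0,0) = (0,0)
(1,0) ∨ (0,0) = (1,0)
(1,1) ∧ (1,0) = (1,0)
(3,1) ∧ (0,2) = (0,1)
(2,0) ∧ (1,1) = (1,0)
(2,1) ∨ (3,2) = (3,2)
(1,0) ∨ (3,2) = (3,2)
(0,1) ∧ (3,2) = (0,1)
(1,0) ∨ (0,1) = (1,1)

(1,1)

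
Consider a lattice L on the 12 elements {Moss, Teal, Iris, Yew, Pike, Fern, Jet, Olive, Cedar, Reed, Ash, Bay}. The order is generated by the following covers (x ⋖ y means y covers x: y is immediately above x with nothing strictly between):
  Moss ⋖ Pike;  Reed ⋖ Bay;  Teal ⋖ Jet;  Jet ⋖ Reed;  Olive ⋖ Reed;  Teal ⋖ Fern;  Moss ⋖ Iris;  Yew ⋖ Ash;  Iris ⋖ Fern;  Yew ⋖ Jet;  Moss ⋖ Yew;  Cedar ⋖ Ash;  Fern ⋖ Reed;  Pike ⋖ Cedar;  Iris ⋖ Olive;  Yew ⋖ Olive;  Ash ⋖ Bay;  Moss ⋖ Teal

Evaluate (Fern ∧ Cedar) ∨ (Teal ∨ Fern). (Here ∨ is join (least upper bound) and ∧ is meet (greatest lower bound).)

Fern ∧ Cedar = Moss
Teal ∨ Fern = Fern
Moss ∨ Fern = Fern

Fern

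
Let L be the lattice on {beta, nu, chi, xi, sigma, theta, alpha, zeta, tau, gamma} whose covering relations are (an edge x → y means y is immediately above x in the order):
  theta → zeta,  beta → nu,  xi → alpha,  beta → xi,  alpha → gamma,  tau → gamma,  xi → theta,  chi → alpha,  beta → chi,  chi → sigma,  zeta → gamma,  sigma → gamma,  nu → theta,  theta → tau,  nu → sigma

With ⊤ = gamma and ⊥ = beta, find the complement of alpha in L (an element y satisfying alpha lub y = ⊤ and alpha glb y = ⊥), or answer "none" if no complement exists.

nu

Need y with alpha ∨ y = gamma and alpha ∧ y = beta.
Checking each element gives: nu.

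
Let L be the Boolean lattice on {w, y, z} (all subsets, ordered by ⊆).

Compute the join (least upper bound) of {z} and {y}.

{y,z}

Under ⊆, join is union: {z} ∪ {y} = {y,z}.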